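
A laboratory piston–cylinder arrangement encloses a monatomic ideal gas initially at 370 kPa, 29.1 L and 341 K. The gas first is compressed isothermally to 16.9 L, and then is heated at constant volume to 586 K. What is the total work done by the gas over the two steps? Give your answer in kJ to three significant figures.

W_total ≈ -5.85 kJ

Step 1 (isothermal): W = P₁V₁ ln(V₂/V₁) = (10767) ln(16.9/29.1) = -5851 J.
Step 2 (isochoric): W = 0 (constant volume).
W_total = -5851 + 0 = -5851 J.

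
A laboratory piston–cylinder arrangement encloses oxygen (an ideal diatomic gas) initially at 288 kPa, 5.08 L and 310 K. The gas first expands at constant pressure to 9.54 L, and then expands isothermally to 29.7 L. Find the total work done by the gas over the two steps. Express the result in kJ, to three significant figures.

W_total ≈ 4.40 kJ

Step 1 (isobaric): W = PΔV = (288 kPa)(9.54 − 5.08 L) = 1284 J.
After step 1: P = 288 kPa, V = 9.54 L, T = 582.2 K.
Step 2 (isothermal): W = P₁V₁ ln(V₂/V₁) = (2748) ln(29.7/9.54) = 3120 J.
W_total = 1284 + 3120 = 4405 J.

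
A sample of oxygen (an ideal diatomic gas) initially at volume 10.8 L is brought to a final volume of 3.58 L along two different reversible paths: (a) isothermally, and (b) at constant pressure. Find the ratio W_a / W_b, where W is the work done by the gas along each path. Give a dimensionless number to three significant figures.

Path (a) isothermal: W = P₁V₁ ln(V₂/V₁) → W_a/(P₁V₁) = -1.104.
Path (b) isobaric: W = P₁(V₂ − V₁) → W_b/(P₁V₁) = -0.6685.
W_a / W_b = -1.104 / -0.6685 = 1.652.

W_a / W_b ≈ 1.65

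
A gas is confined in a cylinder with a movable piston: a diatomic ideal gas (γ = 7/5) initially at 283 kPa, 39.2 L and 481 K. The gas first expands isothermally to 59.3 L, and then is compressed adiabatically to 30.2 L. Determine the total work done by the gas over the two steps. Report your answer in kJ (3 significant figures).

Step 1 (isothermal): W = P₁V₁ ln(V₂/V₁) = (11094) ln(59.3/39.2) = 4592 J.
After step 1: P = 187.1 kPa, V = 59.3 L, T = 481 K.
Step 2 (adiabatic): W = (P₁V₁ − P₂V₂)/(γ−1) = (11094 − 14531)/0.4 = -8593 J.
W_total = 4592 − 8593 = -4001 J.

W_total ≈ -4.00 kJ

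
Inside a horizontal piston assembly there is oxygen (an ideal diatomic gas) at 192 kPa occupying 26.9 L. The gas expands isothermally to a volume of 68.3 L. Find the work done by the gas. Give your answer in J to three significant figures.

Isothermal: W = nRT ln(V₂/V₁) = P₁V₁ ln(V₂/V₁).
P₁V₁ = (192 kPa)(26.9 L) = 5165 J.
W = 5165 × ln(68.3/26.9) = 5165 × 0.9318
W_by_gas = 4812 J.

W ≈ 4810 J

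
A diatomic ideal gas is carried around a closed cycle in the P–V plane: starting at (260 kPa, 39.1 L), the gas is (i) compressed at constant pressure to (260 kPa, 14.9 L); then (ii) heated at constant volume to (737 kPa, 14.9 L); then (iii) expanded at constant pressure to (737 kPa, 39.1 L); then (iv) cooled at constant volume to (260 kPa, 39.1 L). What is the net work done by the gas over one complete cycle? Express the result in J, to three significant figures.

W_net ≈ 11500 J

Constant-volume legs do no work.
W(i) = (260)(14.9 − 39.1) = -6292 J; W(iii) = (737)(39.1 − 14.9) = 17835 J.
W_net = -6292 + 17835 = 11543 J (the clockwise enclosed area).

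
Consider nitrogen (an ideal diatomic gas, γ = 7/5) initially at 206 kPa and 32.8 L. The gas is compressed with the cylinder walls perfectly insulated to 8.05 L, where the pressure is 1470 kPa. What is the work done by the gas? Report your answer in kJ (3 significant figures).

W ≈ -12.7 kJ

Adiabatic: W = (P₁V₁ − P₂V₂)/(γ − 1) with γ = 7/5.
P₁V₁ = 6757 J, P₂V₂ = 11834 J.
W = (6757 − 11834) / 0.4 = -12692 J.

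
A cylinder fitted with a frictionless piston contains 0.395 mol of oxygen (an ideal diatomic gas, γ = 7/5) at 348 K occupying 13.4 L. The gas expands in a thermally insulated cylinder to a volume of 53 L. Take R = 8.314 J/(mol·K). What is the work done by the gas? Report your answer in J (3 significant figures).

Adiabatic: TV^(γ−1) = const with γ = 7/5.
T₂ = T₁ (V₁/V₂)^(γ−1) = 348 × (13.4/53)^0.4 = 348 × 0.5769 = 200.8 K.
W_by = nCᵥ(T₁ − T₂) = (0.395)(20.79)(348 − 200.8) = 1209 J.

W ≈ 1210 J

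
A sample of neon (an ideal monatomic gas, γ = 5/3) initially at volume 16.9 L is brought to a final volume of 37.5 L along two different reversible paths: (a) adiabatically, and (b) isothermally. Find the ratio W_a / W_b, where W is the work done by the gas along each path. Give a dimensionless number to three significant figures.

W_a / W_b ≈ 0.776

Path (a) adiabatic: W = P₁V₁(1 − (V₁/V₂)^(γ−1))/(γ−1) → W_a/(P₁V₁) = 0.6183.
Path (b) isothermal: W = P₁V₁ ln(V₂/V₁) → W_b/(P₁V₁) = 0.797.
W_a / W_b = 0.6183 / 0.797 = 0.7757.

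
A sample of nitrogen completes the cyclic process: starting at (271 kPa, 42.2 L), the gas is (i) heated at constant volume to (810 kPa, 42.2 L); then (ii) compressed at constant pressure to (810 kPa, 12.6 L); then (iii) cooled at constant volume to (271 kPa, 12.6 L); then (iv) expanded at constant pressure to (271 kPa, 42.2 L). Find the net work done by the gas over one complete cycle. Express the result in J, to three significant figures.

Constant-volume legs do no work.
W(ii) = (810)(12.6 − 42.2) = -23976 J; W(iv) = (271)(42.2 − 12.6) = 8022 J.
W_net = -23976 + 8022 = -15954 J (the counter-clockwise enclosed area).

W_net ≈ -16000 J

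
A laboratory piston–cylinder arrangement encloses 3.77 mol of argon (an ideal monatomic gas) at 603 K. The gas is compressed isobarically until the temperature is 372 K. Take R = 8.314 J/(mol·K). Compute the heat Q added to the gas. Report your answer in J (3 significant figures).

Q ≈ -18100 J

Isobaric: W = nRΔT = (3.77)(8.314)(-231) = -7240 J.
ΔU = nCᵥΔT with Cᵥ = 3R/2: ΔU = (3.77)(12.47)(-231) = -10861 J.
Q = ΔU + W = -10861 − 7240 = -18101 J.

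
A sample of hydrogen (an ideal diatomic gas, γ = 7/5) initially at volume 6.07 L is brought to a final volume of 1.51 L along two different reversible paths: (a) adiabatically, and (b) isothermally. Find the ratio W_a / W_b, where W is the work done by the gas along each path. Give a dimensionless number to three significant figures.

W_a / W_b ≈ 1.34

Path (a) adiabatic: W = P₁V₁(1 − (V₁/V₂)^(γ−1))/(γ−1) → W_a/(P₁V₁) = -1.861.
Path (b) isothermal: W = P₁V₁ ln(V₂/V₁) → W_b/(P₁V₁) = -1.391.
W_a / W_b = -1.861 / -1.391 = 1.338.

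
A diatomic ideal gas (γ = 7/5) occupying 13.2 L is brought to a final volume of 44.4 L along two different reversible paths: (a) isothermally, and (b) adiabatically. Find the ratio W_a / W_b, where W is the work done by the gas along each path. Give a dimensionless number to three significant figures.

Path (a) isothermal: W = P₁V₁ ln(V₂/V₁) → W_a/(P₁V₁) = 1.213.
Path (b) adiabatic: W = P₁V₁(1 − (V₁/V₂)^(γ−1))/(γ−1) → W_b/(P₁V₁) = 0.9611.
W_a / W_b = 1.213 / 0.9611 = 1.262.

W_a / W_b ≈ 1.26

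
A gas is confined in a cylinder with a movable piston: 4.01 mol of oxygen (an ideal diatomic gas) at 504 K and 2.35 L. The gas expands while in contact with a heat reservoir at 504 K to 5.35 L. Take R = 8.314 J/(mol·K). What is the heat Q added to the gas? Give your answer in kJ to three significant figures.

Isothermal ⇒ ΔU = 0, so Q = W = nRT ln(V₂/V₁).
Q = (4.01)(8.314)(504) ln(5.35/2.35) = 16803 × 0.8227 = 13823 J.

Q ≈ 13.8 kJ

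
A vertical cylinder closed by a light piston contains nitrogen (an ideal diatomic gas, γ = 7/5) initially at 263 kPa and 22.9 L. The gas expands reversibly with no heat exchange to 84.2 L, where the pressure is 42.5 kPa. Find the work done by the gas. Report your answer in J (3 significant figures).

W ≈ 6110 J

Adiabatic: W = (P₁V₁ − P₂V₂)/(γ − 1) with γ = 7/5.
P₁V₁ = 6023 J, P₂V₂ = 3578 J.
W = (6023 − 3578) / 0.4 = 6111 J.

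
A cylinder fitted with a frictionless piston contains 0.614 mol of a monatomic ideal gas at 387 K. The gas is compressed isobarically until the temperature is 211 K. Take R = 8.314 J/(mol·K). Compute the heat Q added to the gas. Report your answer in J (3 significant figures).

Q ≈ -2250 J

Isobaric: W = nRΔT = (0.614)(8.314)(-176) = -898.4 J.
ΔU = nCᵥΔT with Cᵥ = 3R/2: ΔU = (0.614)(12.47)(-176) = -1348 J.
Q = ΔU + W = -1348 − 898.4 = -2246 J.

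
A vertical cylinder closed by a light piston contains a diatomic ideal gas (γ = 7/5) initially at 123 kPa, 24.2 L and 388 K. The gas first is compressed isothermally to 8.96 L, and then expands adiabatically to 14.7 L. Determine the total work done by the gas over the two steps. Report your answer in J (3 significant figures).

Step 1 (isothermal): W = P₁V₁ ln(V₂/V₁) = (2977) ln(8.96/24.2) = -2957 J.
After step 1: P = 332.2 kPa, V = 8.96 L, T = 388 K.
Step 2 (adiabatic): W = (P₁V₁ − P₂V₂)/(γ−1) = (2977 − 2442)/0.4 = 1337 J.
W_total = -2957 + 1337 = -1621 J.

W_total ≈ -1620 J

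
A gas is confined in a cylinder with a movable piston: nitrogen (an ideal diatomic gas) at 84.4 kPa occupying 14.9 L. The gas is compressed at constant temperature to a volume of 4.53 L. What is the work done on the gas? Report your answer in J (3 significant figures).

W ≈ 1500 J

Isothermal: W = nRT ln(V₂/V₁) = P₁V₁ ln(V₂/V₁).
P₁V₁ = (84.4 kPa)(14.9 L) = 1258 J.
W = 1258 × ln(4.53/14.9) = 1258 × -1.191
W_by_gas = -1497 J; work on gas = −W_by = 1497 J.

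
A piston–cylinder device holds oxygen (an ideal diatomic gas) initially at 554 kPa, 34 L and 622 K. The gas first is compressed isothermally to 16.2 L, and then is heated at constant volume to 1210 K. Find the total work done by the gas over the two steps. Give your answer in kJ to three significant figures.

Step 1 (isothermal): W = P₁V₁ ln(V₂/V₁) = (18836) ln(16.2/34) = -13964 J.
Step 2 (isochoric): W = 0 (constant volume).
W_total = -13964 + 0 = -13964 J.

W_total ≈ -14.0 kJ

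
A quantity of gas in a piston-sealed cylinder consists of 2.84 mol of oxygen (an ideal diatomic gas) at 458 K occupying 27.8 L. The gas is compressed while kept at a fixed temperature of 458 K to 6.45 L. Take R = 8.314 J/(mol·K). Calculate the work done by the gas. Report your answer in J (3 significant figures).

W ≈ -15800 J

Isothermal: W = nRT ln(V₂/V₁).
W = (2.84)(8.314)(458) × ln(6.45/27.8)
  = 10814 × -1.461
W_by_gas = -15799 J.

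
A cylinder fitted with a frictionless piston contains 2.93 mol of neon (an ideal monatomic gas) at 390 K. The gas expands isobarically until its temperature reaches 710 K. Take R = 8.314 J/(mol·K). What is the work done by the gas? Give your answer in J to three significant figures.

Isobaric: W = P ΔV = nR ΔT.
W = (2.93)(8.314)(710 − 390) = 7795 J.

W ≈ 7800 J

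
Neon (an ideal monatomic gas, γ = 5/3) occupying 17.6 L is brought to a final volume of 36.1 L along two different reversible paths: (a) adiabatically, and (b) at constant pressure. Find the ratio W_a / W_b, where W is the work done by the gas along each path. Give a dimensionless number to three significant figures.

Path (a) adiabatic: W = P₁V₁(1 − (V₁/V₂)^(γ−1))/(γ−1) → W_a/(P₁V₁) = 0.5708.
Path (b) isobaric: W = P₁(V₂ − V₁) → W_b/(P₁V₁) = 1.051.
W_a / W_b = 0.5708 / 1.051 = 0.5431.

W_a / W_b ≈ 0.543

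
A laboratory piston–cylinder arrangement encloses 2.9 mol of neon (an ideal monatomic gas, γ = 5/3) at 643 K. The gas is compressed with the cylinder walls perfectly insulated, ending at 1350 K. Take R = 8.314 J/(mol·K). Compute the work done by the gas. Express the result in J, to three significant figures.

W ≈ -25600 J

Adiabatic ⇒ Q = 0, so W_by = −ΔU = nCᵥ(T₁ − T₂).
Cᵥ = 3R/2 = 12.47 J/(mol·K).
W = (2.9)(12.47)(643 − 1350) = -25569 J.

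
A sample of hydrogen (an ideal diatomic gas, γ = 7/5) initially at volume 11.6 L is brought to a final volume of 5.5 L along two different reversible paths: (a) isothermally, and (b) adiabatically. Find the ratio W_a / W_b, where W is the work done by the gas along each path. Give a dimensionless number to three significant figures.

W_a / W_b ≈ 0.858

Path (a) isothermal: W = P₁V₁ ln(V₂/V₁) → W_a/(P₁V₁) = -0.7463.
Path (b) adiabatic: W = P₁V₁(1 − (V₁/V₂)^(γ−1))/(γ−1) → W_b/(P₁V₁) = -0.8696.
W_a / W_b = -0.7463 / -0.8696 = 0.8582.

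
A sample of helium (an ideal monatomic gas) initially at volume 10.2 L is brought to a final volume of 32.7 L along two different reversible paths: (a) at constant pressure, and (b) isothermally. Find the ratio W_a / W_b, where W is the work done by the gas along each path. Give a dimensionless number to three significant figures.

Path (a) isobaric: W = P₁(V₂ − V₁) → W_a/(P₁V₁) = 2.206.
Path (b) isothermal: W = P₁V₁ ln(V₂/V₁) → W_b/(P₁V₁) = 1.165.
W_a / W_b = 2.206 / 1.165 = 1.893.

W_a / W_b ≈ 1.89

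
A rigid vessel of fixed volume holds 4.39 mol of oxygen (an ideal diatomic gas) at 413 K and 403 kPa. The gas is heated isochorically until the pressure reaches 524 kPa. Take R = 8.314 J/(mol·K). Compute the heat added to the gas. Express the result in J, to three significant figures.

Q ≈ 11300 J

Constant volume ⇒ W = 0, so Q = ΔU = nCᵥΔT with Cᵥ = 5R/2 = 20.79 J/(mol·K).
At constant V, T₂/T₁ = P₂/P₁ ⇒ ΔT = T₁(P₂/P₁ − 1) = 413·(524/403 − 1) = 124 K.
ΔU = (4.39)(20.79)(124) = 11315 J.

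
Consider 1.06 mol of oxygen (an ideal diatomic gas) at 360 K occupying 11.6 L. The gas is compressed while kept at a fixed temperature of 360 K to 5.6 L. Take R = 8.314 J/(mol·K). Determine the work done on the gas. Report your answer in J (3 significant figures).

W ≈ 2310 J

Isothermal: W = nRT ln(V₂/V₁).
W = (1.06)(8.314)(360) × ln(5.6/11.6)
  = 3173 × -0.7282
W_by_gas = -2310 J; work on gas = −W_by = 2310 J.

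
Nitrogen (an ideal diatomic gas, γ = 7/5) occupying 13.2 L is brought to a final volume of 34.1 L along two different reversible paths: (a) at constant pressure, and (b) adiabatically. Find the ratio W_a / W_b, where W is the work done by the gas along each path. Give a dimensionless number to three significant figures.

Path (a) isobaric: W = P₁(V₂ − V₁) → W_a/(P₁V₁) = 1.583.
Path (b) adiabatic: W = P₁V₁(1 − (V₁/V₂)^(γ−1))/(γ−1) → W_b/(P₁V₁) = 0.7897.
W_a / W_b = 1.583 / 0.7897 = 2.005.

W_a / W_b ≈ 2.00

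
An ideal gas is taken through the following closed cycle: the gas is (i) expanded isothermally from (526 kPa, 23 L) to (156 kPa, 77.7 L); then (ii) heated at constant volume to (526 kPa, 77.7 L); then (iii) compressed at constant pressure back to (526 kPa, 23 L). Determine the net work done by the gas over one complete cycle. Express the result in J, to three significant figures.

Leg (i): W = PᵢVᵢ ln(V_f/Vᵢ) = (12098) ln(77.7/23) = 14728 J.
Leg (ii): W = 0.
Leg (iii): W = PΔV = (526)(23 − 77.7) = -28772 J.
W_net = 14728 − 28772 = -14045 J.

W_net ≈ -14000 J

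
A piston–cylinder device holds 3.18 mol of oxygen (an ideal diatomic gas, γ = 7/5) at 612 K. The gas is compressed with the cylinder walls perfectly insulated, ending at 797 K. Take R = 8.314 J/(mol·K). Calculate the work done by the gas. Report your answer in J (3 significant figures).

W ≈ -12200 J

Adiabatic ⇒ Q = 0, so W_by = −ΔU = nCᵥ(T₁ − T₂).
Cᵥ = 5R/2 = 20.79 J/(mol·K).
W = (3.18)(20.79)(612 − 797) = -12228 J.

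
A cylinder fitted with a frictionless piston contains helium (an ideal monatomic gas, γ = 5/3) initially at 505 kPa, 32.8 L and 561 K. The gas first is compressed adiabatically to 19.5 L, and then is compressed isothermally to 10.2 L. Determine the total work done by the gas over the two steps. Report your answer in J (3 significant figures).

Step 1 (adiabatic): W = (P₁V₁ − P₂V₂)/(γ−1) = (16564 − 23427)/0.667 = -10295 J.
After step 1: P = 1201 kPa, V = 19.5 L, T = 793.5 K.
Step 2 (isothermal): W = P₁V₁ ln(V₂/V₁) = (23427) ln(10.2/19.5) = -15182 J.
W_total = -10295 − 15182 = -25477 J.

W_total ≈ -25500 J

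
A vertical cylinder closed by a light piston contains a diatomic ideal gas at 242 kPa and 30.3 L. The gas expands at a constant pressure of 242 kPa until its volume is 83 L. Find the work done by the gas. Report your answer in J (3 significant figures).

Isobaric: W = P ΔV.
W = (242 kPa)(83 − 30.3 L) = (242)(52.7) = 12753 J.

W ≈ 12800 J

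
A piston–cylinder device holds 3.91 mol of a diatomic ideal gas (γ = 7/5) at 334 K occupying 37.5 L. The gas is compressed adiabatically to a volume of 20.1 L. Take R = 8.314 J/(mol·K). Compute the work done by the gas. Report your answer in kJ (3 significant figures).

Adiabatic: TV^(γ−1) = const with γ = 7/5.
T₂ = T₁ (V₁/V₂)^(γ−1) = 334 × (37.5/20.1)^0.4 = 334 × 1.283 = 428.6 K.
W_by = nCᵥ(T₁ − T₂) = (3.91)(20.79)(334 − 428.6) = -7690 J.

W ≈ -7.69 kJ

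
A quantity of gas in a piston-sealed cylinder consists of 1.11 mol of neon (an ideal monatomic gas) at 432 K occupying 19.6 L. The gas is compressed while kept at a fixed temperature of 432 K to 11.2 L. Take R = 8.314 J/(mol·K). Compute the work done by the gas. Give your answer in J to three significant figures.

W ≈ -2230 J

Isothermal: W = nRT ln(V₂/V₁).
W = (1.11)(8.314)(432) × ln(11.2/19.6)
  = 3987 × -0.5596
W_by_gas = -2231 J.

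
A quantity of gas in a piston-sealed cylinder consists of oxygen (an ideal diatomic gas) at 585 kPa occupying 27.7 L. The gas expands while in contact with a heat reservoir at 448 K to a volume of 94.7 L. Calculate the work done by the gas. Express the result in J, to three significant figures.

Isothermal: W = nRT ln(V₂/V₁) = P₁V₁ ln(V₂/V₁).
P₁V₁ = (585 kPa)(27.7 L) = 16204 J.
W = 16204 × ln(94.7/27.7) = 16204 × 1.229
W_by_gas = 19920 J.

W ≈ 19900 J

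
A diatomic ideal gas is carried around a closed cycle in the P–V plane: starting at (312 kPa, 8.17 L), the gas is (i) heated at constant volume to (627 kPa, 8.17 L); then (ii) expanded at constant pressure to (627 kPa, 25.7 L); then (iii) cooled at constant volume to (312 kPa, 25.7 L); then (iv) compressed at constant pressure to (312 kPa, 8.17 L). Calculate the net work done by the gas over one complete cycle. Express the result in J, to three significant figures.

W_net ≈ 5520 J

Constant-volume legs do no work.
W(ii) = (627)(25.7 − 8.17) = 10991 J; W(iv) = (312)(8.17 − 25.7) = -5469 J.
W_net = 10991 − 5469 = 5522 J (the clockwise enclosed area).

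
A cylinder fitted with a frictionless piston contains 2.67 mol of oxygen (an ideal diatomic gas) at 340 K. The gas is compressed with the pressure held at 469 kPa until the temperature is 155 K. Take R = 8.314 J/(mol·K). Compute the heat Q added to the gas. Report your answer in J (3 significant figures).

Isobaric: W = nRΔT = (2.67)(8.314)(-185) = -4107 J.
ΔU = nCᵥΔT with Cᵥ = 5R/2: ΔU = (2.67)(20.79)(-185) = -10267 J.
Q = ΔU + W = -10267 − 4107 = -14373 J.

Q ≈ -14400 J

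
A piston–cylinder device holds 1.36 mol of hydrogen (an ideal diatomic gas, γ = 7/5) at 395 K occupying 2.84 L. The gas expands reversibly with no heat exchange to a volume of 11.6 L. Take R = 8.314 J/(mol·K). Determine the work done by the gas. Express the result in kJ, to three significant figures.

W ≈ 4.81 kJ

Adiabatic: TV^(γ−1) = const with γ = 7/5.
T₂ = T₁ (V₁/V₂)^(γ−1) = 395 × (2.84/11.6)^0.4 = 395 × 0.5696 = 225 K.
W_by = nCᵥ(T₁ − T₂) = (1.36)(20.79)(395 − 225) = 4806 J.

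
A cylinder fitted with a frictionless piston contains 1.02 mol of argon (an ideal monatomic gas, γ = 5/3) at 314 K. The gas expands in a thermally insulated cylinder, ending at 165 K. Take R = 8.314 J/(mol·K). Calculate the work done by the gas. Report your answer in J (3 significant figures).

Adiabatic ⇒ Q = 0, so W_by = −ΔU = nCᵥ(T₁ − T₂).
Cᵥ = 3R/2 = 12.47 J/(mol·K).
W = (1.02)(12.47)(314 − 165) = 1895 J.

W ≈ 1900 J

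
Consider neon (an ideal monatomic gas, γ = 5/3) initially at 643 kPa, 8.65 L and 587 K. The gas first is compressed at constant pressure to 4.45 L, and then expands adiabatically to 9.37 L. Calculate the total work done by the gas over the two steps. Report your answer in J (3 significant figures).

Step 1 (isobaric): W = PΔV = (643 kPa)(4.45 − 8.65 L) = -2701 J.
After step 1: P = 643 kPa, V = 4.45 L, T = 302 K.
Step 2 (adiabatic): W = (P₁V₁ − P₂V₂)/(γ−1) = (2861 − 1742)/0.667 = 1679 J.
W_total = -2701 + 1679 = -1021 J.

W_total ≈ -1020 J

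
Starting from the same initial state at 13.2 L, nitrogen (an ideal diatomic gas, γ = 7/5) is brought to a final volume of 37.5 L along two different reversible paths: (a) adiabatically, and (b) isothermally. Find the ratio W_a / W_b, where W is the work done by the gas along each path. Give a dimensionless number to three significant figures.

Path (a) adiabatic: W = P₁V₁(1 − (V₁/V₂)^(γ−1))/(γ−1) → W_a/(P₁V₁) = 0.8535.
Path (b) isothermal: W = P₁V₁ ln(V₂/V₁) → W_b/(P₁V₁) = 1.044.
W_a / W_b = 0.8535 / 1.044 = 0.8174.

W_a / W_b ≈ 0.817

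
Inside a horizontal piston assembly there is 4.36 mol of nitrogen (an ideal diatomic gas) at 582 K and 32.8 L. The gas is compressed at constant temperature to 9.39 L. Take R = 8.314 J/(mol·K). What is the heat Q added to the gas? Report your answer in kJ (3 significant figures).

Isothermal ⇒ ΔU = 0, so Q = W = nRT ln(V₂/V₁).
Q = (4.36)(8.314)(582) ln(9.39/32.8) = 21097 × -1.251 = -26388 J.

Q ≈ -26.4 kJ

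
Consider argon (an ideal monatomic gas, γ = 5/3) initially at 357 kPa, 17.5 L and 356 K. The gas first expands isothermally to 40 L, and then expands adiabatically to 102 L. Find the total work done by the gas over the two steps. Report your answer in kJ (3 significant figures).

W_total ≈ 9.52 kJ

Step 1 (isothermal): W = P₁V₁ ln(V₂/V₁) = (6248) ln(40/17.5) = 5165 J.
After step 1: P = 156.2 kPa, V = 40 L, T = 356 K.
Step 2 (adiabatic): W = (P₁V₁ − P₂V₂)/(γ−1) = (6248 − 3347)/0.667 = 4350 J.
W_total = 5165 + 4350 = 9515 J.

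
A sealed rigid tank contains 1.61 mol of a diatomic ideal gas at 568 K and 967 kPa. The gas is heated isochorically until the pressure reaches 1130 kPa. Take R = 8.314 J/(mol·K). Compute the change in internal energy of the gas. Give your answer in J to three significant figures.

ΔU ≈ 3200 J

Constant volume ⇒ W = 0, so Q = ΔU = nCᵥΔT with Cᵥ = 5R/2 = 20.79 J/(mol·K).
At constant V, T₂/T₁ = P₂/P₁ ⇒ ΔT = T₁(P₂/P₁ − 1) = 568·(1130/967 − 1) = 95.74 K.
ΔU = (1.61)(20.79)(95.74) = 3204 J.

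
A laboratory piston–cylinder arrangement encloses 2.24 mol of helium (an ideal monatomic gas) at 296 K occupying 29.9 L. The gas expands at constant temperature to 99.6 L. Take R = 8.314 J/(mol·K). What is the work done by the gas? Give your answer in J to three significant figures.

Isothermal: W = nRT ln(V₂/V₁).
W = (2.24)(8.314)(296) × ln(99.6/29.9)
  = 5513 × 1.203
W_by_gas = 6633 J.

W ≈ 6630 J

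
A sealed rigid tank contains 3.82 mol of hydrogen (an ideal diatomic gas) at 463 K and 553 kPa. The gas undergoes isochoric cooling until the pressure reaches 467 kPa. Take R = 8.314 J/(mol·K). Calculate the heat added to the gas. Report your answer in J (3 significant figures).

Constant volume ⇒ W = 0, so Q = ΔU = nCᵥΔT with Cᵥ = 5R/2 = 20.79 J/(mol·K).
At constant V, T₂/T₁ = P₂/P₁ ⇒ ΔT = T₁(P₂/P₁ − 1) = 463·(467/553 − 1) = -72 K.
ΔU = (3.82)(20.79)(-72) = -5717 J.

Q ≈ -5720 J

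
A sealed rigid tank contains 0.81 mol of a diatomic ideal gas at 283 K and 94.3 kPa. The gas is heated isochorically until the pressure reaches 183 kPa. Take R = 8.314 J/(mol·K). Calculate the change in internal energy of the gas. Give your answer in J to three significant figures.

Constant volume ⇒ W = 0, so Q = ΔU = nCᵥΔT with Cᵥ = 5R/2 = 20.79 J/(mol·K).
At constant V, T₂/T₁ = P₂/P₁ ⇒ ΔT = T₁(P₂/P₁ − 1) = 283·(183/94.3 − 1) = 266.2 K.
ΔU = (0.81)(20.79)(266.2) = 4482 J.

ΔU ≈ 4480 J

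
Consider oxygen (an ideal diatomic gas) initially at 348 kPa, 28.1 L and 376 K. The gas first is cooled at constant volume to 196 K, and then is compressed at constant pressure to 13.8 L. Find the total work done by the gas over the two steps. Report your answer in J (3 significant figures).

Step 1 (isochoric): W = 0 (constant volume).
After step 1: P = 181.4 kPa (V unchanged).
Step 2 (isobaric): W = PΔV = (181.4 kPa)(13.8 − 28.1 L) = -2594 J.
W_total = 0 − 2594 = -2594 J.

W_total ≈ -2590 J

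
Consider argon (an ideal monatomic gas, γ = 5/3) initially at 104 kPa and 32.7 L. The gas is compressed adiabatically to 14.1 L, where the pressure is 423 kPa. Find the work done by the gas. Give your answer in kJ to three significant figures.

Adiabatic: W = (P₁V₁ − P₂V₂)/(γ − 1) with γ = 5/3.
P₁V₁ = 3401 J, P₂V₂ = 5964 J.
W = (3401 − 5964) / 0.6667 = -3845 J.

W ≈ -3.85 kJ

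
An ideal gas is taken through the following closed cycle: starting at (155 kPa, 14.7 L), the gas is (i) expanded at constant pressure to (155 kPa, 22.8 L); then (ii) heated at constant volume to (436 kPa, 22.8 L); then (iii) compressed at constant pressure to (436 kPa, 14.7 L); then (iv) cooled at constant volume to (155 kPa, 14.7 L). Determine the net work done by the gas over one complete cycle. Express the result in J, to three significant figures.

W_net ≈ -2280 J

Constant-volume legs do no work.
W(i) = (155)(22.8 − 14.7) = 1256 J; W(iii) = (436)(14.7 − 22.8) = -3532 J.
W_net = 1256 − 3532 = -2276 J (the counter-clockwise enclosed area).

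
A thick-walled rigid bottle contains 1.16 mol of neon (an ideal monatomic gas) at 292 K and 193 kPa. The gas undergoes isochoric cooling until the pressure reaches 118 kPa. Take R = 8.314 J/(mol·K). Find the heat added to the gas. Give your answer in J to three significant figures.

Constant volume ⇒ W = 0, so Q = ΔU = nCᵥΔT with Cᵥ = 3R/2 = 12.47 J/(mol·K).
At constant V, T₂/T₁ = P₂/P₁ ⇒ ΔT = T₁(P₂/P₁ − 1) = 292·(118/193 − 1) = -113.5 K.
ΔU = (1.16)(12.47)(-113.5) = -1642 J.

Q ≈ -1640 J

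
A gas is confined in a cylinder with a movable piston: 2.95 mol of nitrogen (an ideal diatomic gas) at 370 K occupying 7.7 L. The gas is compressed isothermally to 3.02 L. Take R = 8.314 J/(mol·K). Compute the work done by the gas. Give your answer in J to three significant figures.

W ≈ -8490 J

Isothermal: W = nRT ln(V₂/V₁).
W = (2.95)(8.314)(370) × ln(3.02/7.7)
  = 9075 × -0.936
W_by_gas = -8494 J.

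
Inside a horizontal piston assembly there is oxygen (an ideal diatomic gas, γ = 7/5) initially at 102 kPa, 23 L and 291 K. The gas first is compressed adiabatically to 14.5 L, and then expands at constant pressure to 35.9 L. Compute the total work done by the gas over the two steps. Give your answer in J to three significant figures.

Step 1 (adiabatic): W = (P₁V₁ − P₂V₂)/(γ−1) = (2346 − 2821)/0.4 = -1189 J.
After step 1: P = 194.6 kPa, V = 14.5 L, T = 350 K.
Step 2 (isobaric): W = PΔV = (194.6 kPa)(35.9 − 14.5 L) = 4164 J.
W_total = -1189 + 4164 = 2975 J.

W_total ≈ 2980 J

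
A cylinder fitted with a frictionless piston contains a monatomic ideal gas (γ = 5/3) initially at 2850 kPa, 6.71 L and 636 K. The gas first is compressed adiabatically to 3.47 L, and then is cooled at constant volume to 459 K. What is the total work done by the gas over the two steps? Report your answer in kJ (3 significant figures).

W_total ≈ -15.8 kJ

Step 1 (adiabatic): W = (P₁V₁ − P₂V₂)/(γ−1) = (19124 − 29682)/0.667 = -15838 J.
Step 2 (isochoric): W = 0 (constant volume).
W_total = -15838 + 0 = -15838 J.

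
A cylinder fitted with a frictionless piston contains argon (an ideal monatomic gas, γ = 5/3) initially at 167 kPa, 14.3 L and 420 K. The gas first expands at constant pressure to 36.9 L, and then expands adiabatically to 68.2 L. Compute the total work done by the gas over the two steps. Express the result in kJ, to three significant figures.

W_total ≈ 6.88 kJ

Step 1 (isobaric): W = PΔV = (167 kPa)(36.9 − 14.3 L) = 3774 J.
After step 1: P = 167 kPa, V = 36.9 L, T = 1084 K.
Step 2 (adiabatic): W = (P₁V₁ − P₂V₂)/(γ−1) = (6162 − 4092)/0.667 = 3106 J.
W_total = 3774 + 3106 = 6880 J.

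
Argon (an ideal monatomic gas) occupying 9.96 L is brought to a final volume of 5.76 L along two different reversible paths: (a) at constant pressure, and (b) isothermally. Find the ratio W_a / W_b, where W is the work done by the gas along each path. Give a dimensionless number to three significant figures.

W_a / W_b ≈ 0.770

Path (a) isobaric: W = P₁(V₂ − V₁) → W_a/(P₁V₁) = -0.4217.
Path (b) isothermal: W = P₁V₁ ln(V₂/V₁) → W_b/(P₁V₁) = -0.5476.
W_a / W_b = -0.4217 / -0.5476 = 0.77.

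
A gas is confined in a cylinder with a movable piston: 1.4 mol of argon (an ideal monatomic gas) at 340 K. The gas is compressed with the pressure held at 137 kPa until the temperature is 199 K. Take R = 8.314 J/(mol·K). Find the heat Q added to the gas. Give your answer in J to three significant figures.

Isobaric: W = nRΔT = (1.4)(8.314)(-141) = -1641 J.
ΔU = nCᵥΔT with Cᵥ = 3R/2: ΔU = (1.4)(12.47)(-141) = -2462 J.
Q = ΔU + W = -2462 − 1641 = -4103 J.

Q ≈ -4100 J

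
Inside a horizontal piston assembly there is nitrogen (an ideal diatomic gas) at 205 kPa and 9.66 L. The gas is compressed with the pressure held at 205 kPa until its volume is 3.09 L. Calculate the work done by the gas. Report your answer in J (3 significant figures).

Isobaric: W = P ΔV.
W = (205 kPa)(3.09 − 9.66 L) = (205)(-6.57) = -1347 J.

W ≈ -1350 J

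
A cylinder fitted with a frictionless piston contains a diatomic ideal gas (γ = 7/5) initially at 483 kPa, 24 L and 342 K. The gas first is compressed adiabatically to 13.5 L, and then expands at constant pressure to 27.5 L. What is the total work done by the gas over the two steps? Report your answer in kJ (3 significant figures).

W_total ≈ 7.63 kJ

Step 1 (adiabatic): W = (P₁V₁ − P₂V₂)/(γ−1) = (11592 − 14592)/0.4 = -7500 J.
After step 1: P = 1081 kPa, V = 13.5 L, T = 430.5 K.
Step 2 (isobaric): W = PΔV = (1081 kPa)(27.5 − 13.5 L) = 15132 J.
W_total = -7500 + 15132 = 7633 J.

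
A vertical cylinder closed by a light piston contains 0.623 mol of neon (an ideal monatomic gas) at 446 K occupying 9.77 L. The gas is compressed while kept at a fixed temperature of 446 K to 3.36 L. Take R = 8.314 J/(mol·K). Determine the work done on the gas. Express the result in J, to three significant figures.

W ≈ 2470 J

Isothermal: W = nRT ln(V₂/V₁).
W = (0.623)(8.314)(446) × ln(3.36/9.77)
  = 2310 × -1.067
W_by_gas = -2466 J; work on gas = −W_by = 2466 J.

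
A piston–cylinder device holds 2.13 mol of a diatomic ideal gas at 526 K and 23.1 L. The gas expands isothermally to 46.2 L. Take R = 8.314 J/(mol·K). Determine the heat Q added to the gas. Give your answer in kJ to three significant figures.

Isothermal ⇒ ΔU = 0, so Q = W = nRT ln(V₂/V₁).
Q = (2.13)(8.314)(526) ln(46.2/23.1) = 9315 × 0.6931 = 6457 J.

Q ≈ 6.46 kJ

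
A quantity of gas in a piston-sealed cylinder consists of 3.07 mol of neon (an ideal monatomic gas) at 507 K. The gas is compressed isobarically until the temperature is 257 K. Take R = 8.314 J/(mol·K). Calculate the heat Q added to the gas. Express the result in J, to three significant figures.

Isobaric: W = nRΔT = (3.07)(8.314)(-250) = -6381 J.
ΔU = nCᵥΔT with Cᵥ = 3R/2: ΔU = (3.07)(12.47)(-250) = -9571 J.
Q = ΔU + W = -9571 − 6381 = -15952 J.

Q ≈ -16000 J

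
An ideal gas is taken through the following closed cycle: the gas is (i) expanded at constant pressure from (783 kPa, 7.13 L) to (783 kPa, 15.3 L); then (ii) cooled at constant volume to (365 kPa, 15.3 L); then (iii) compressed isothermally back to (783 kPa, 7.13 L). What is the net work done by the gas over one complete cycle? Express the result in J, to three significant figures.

Leg (i): W = PΔV = (783)(15.3 − 7.13) = 6397 J.
Leg (ii): W = 0.
Leg (iii): W = PᵢVᵢ ln(V_f/Vᵢ) = (5584) ln(7.13/15.3) = -4264 J.
W_net = 6397 − 4264 = 2133 J.

W_net ≈ 2130 J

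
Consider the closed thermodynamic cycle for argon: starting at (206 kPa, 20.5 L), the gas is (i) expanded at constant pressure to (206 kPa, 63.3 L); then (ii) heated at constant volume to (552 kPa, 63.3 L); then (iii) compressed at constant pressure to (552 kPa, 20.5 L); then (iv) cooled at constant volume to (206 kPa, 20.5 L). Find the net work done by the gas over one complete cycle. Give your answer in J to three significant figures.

W_net ≈ -14800 J

Constant-volume legs do no work.
W(i) = (206)(63.3 − 20.5) = 8817 J; W(iii) = (552)(20.5 − 63.3) = -23626 J.
W_net = 8817 − 23626 = -14809 J (the counter-clockwise enclosed area).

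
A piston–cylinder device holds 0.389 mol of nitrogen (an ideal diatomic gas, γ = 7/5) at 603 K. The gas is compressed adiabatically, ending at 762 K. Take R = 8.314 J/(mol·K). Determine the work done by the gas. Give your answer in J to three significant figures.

Adiabatic ⇒ Q = 0, so W_by = −ΔU = nCᵥ(T₁ − T₂).
Cᵥ = 5R/2 = 20.79 J/(mol·K).
W = (0.389)(20.79)(603 − 762) = -1286 J.

W ≈ -1290 J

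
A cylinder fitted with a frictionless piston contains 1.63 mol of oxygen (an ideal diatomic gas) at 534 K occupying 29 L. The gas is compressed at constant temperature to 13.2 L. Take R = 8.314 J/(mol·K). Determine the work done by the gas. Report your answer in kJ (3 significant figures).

Isothermal: W = nRT ln(V₂/V₁).
W = (1.63)(8.314)(534) × ln(13.2/29)
  = 7237 × -0.7871
W_by_gas = -5696 J.

W ≈ -5.70 kJ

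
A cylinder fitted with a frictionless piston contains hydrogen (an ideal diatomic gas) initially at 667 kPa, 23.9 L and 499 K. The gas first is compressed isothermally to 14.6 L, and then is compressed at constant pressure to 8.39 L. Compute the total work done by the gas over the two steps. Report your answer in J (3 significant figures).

Step 1 (isothermal): W = P₁V₁ ln(V₂/V₁) = (15941) ln(14.6/23.9) = -7857 J.
After step 1: P = 1092 kPa, V = 14.6 L, T = 499 K.
Step 2 (isobaric): W = PΔV = (1092 kPa)(8.39 − 14.6 L) = -6781 J.
W_total = -7857 − 6781 = -14637 J.

W_total ≈ -14600 J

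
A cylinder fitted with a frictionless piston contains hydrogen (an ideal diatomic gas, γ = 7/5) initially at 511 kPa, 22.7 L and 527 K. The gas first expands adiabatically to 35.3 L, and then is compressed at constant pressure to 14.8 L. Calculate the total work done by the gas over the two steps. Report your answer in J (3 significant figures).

W_total ≈ -951 J

Step 1 (adiabatic): W = (P₁V₁ − P₂V₂)/(γ−1) = (11600 − 9722)/0.4 = 4695 J.
After step 1: P = 275.4 kPa, V = 35.3 L, T = 441.7 K.
Step 2 (isobaric): W = PΔV = (275.4 kPa)(14.8 − 35.3 L) = -5646 J.
W_total = 4695 − 5646 = -951.1 J.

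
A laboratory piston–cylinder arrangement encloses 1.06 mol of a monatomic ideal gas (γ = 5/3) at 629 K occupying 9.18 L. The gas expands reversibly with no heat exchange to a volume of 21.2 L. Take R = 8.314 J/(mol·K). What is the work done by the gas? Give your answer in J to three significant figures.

W ≈ 3560 J

Adiabatic: TV^(γ−1) = const with γ = 5/3.
T₂ = T₁ (V₁/V₂)^(γ−1) = 629 × (9.18/21.2)^0.667 = 629 × 0.5724 = 360 K.
W_by = nCᵥ(T₁ − T₂) = (1.06)(12.47)(629 − 360) = 3556 J.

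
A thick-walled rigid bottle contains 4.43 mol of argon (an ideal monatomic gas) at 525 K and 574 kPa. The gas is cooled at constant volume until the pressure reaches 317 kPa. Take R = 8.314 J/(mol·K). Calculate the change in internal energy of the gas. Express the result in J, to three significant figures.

ΔU ≈ -13000 J

Constant volume ⇒ W = 0, so Q = ΔU = nCᵥΔT with Cᵥ = 3R/2 = 12.47 J/(mol·K).
At constant V, T₂/T₁ = P₂/P₁ ⇒ ΔT = T₁(P₂/P₁ − 1) = 525·(317/574 − 1) = -235.1 K.
ΔU = (4.43)(12.47)(-235.1) = -12986 J.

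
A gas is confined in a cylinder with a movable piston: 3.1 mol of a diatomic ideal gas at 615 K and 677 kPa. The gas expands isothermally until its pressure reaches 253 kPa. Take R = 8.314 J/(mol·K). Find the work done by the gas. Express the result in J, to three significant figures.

Isothermal process: W = nRT ln(V₂/V₁) = nRT ln(P₁/P₂).
W = (3.1)(8.314)(615) × ln(677/253)
  = 15851 × ln(2.676) = 15851 × 0.9843
W_by_gas = 15601 J.

W ≈ 15600 J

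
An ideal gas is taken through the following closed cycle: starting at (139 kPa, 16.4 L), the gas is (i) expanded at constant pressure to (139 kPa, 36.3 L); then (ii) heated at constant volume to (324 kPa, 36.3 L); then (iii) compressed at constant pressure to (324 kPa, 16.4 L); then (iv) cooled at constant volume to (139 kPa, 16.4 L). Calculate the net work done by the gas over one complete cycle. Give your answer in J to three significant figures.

W_net ≈ -3680 J

Constant-volume legs do no work.
W(i) = (139)(36.3 − 16.4) = 2766 J; W(iii) = (324)(16.4 − 36.3) = -6448 J.
W_net = 2766 − 6448 = -3681 J (the counter-clockwise enclosed area).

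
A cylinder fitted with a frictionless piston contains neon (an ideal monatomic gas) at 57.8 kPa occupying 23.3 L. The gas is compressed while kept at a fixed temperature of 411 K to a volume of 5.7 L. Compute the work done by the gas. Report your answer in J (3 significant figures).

W ≈ -1900 J

Isothermal: W = nRT ln(V₂/V₁) = P₁V₁ ln(V₂/V₁).
P₁V₁ = (57.8 kPa)(23.3 L) = 1347 J.
W = 1347 × ln(5.7/23.3) = 1347 × -1.408
W_by_gas = -1896 J.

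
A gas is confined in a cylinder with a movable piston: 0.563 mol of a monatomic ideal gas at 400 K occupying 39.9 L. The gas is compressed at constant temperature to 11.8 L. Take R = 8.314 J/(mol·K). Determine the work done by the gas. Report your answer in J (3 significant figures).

W ≈ -2280 J

Isothermal: W = nRT ln(V₂/V₁).
W = (0.563)(8.314)(400) × ln(11.8/39.9)
  = 1872 × -1.218
W_by_gas = -2281 J.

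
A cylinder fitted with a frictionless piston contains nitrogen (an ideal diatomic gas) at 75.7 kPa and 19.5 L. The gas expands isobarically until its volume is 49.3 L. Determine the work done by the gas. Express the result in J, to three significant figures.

Isobaric: W = P ΔV.
W = (75.7 kPa)(49.3 − 19.5 L) = (75.7)(29.8) = 2256 J.

W ≈ 2260 J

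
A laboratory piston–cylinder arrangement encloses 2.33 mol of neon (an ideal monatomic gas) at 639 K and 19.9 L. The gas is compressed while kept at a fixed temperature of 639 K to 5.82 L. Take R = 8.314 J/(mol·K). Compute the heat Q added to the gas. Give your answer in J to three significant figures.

Isothermal ⇒ ΔU = 0, so Q = W = nRT ln(V₂/V₁).
Q = (2.33)(8.314)(639) ln(5.82/19.9) = 12378 × -1.229 = -15218 J.

Q ≈ -15200 J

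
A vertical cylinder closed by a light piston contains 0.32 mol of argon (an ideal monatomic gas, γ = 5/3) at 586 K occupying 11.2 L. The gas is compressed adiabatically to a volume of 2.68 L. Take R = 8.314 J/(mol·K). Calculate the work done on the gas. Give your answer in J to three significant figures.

W ≈ 3730 J

Adiabatic: TV^(γ−1) = const with γ = 5/3.
T₂ = T₁ (V₁/V₂)^(γ−1) = 586 × (11.2/2.68)^0.667 = 586 × 2.595 = 1520 K.
W_by = nCᵥ(T₁ − T₂) = (0.32)(12.47)(586 − 1520) = -3729 J.
Work on gas = −W_by = 3729 J.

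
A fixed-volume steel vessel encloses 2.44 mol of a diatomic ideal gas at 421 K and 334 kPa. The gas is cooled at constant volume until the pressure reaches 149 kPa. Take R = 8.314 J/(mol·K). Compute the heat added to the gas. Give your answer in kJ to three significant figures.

Q ≈ -11.8 kJ

Constant volume ⇒ W = 0, so Q = ΔU = nCᵥΔT with Cᵥ = 5R/2 = 20.79 J/(mol·K).
At constant V, T₂/T₁ = P₂/P₁ ⇒ ΔT = T₁(P₂/P₁ − 1) = 421·(149/334 − 1) = -233.2 K.
ΔU = (2.44)(20.79)(-233.2) = -11826 J.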